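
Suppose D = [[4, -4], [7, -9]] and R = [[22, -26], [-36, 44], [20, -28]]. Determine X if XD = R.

D is on the right of X, so right-multiply by D⁻¹: X = RD⁻¹.
det D = -8, so D⁻¹ = [[9/8, -1/2], [7/8, -1/2]].
X = RD⁻¹ = [[22, -26], [-36, 44], [20, -28]] · [[9/8, -1/2], [7/8, -1/2]] = [[2, 2], [-2, -4], [-2, 4]].

X = [[2, 2], [-2, -4], [-2, 4]]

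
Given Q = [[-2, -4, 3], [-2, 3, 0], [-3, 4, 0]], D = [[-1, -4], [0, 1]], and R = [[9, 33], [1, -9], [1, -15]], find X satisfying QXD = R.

X = Q⁻¹RD⁻¹ (apply Q⁻¹ on the left and D⁻¹ on the right).
det Q = 3; the adjugate gives Q⁻¹ = [[0, 4, -3], [0, 3, -2], [1/3, 20/3, -14/3]].
det D = -1, so D⁻¹ = [[-1, -4], [0, 1]].
Q⁻¹R = [[1, 9], [1, 3], [5, 21]].
X = (Q⁻¹R)D⁻¹ = [[-1, 5], [-1, -1], [-5, 1]].

X = [[-1, 5], [-1, -1], [-5, 1]]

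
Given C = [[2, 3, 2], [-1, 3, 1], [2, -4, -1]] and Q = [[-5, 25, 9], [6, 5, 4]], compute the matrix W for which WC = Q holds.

W = [[2, 1, -4], [3, -4, -2]]

Since C sits to the right of W, W = QC⁻¹.
C has determinant 1; C⁻¹ = [[1, -5, -3], [1, -6, -4], [-2, 14, 9]].
W = QC⁻¹ = [[-5, 25, 9], [6, 5, 4]] · [[1, -5, -3], [1, -6, -4], [-2, 14, 9]] = [[2, 1, -4], [3, -4, -2]].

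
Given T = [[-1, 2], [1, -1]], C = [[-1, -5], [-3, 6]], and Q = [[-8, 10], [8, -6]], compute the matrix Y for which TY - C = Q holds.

TY = Q + C = [[-9, 5], [5, 0]].
Since T multiplies Y on the left, Y = T⁻¹(Q + C).
det T = -1, so T⁻¹ = [[1, 2], [1, 1]].
Y = T⁻¹(Q + C) = [[1, 5], [-4, 5]].

Y = [[1, 5], [-4, 5]]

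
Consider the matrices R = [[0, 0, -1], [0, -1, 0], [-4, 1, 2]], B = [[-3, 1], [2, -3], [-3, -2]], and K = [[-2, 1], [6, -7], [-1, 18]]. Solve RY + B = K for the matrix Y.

RY = K − B = [[1, 0], [4, -4], [2, 20]].
Left-multiplying both sides by R⁻¹ gives Y = R⁻¹(K − B).
det R = 4, so R⁻¹ = [[-1/2, -1/4, -1/4], [0, -1, 0], [-1, 0, 0]].
Y = R⁻¹(K − B) = [[-2, -4], [-4, 4], [-1, 0]].

Y = [[-2, -4], [-4, 4], [-1, 0]]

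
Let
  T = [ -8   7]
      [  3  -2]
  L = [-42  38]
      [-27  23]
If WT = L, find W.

Right-multiplying both sides by T⁻¹ gives W = LT⁻¹.
det T = -5; the adjugate gives T⁻¹ = [[2/5, 7/5], [3/5, 8/5]].
W = LT⁻¹ = [[-42, 38], [-27, 23]] · [[2/5, 7/5], [3/5, 8/5]] = [[6, 2], [3, -1]].

W = [[6, 2], [3, -1]]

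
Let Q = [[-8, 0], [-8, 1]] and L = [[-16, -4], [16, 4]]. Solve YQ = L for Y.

Q is on the right of Y, so right-multiply by Q⁻¹: Y = LQ⁻¹.
Q has determinant -8; Q⁻¹ = [[-1/8, 0], [-1, 1]].
Y = LQ⁻¹ = [[-16, -4], [16, 4]] · [[-1/8, 0], [-1, 1]] = [[6, -4], [-6, 4]].

Y = [[6, -4], [-6, 4]]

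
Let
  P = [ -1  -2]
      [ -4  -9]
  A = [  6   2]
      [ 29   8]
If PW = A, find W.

W = [[4, -2], [-5, 0]]

Since P multiplies W on the left, W = P⁻¹A.
det P = 1; the adjugate gives P⁻¹ = [[-9, 2], [4, -1]].
W = P⁻¹A = [[-9, 2], [4, -1]] · [[6, 2], [29, 8]] = [[4, -2], [-5, 0]].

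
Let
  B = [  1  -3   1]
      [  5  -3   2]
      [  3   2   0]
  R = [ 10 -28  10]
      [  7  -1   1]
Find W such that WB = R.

B is on the right of W, so right-multiply by B⁻¹: W = RB⁻¹.
det B = -3, so B⁻¹ = [[4/3, -2/3, 1], [-2, 1, -1], [-19/3, 11/3, -4]].
W = RB⁻¹ = [[10, -28, 10], [7, -1, 1]] · [[4/3, -2/3, 1], [-2, 1, -1], [-19/3, 11/3, -4]] = [[6, 2, -2], [5, -2, 4]].

W = [[6, 2, -2], [5, -2, 4]]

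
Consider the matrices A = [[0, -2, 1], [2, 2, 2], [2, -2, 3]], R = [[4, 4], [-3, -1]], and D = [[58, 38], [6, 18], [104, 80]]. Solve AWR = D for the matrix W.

W = [[2, 1], [-2, 4], [3, -2]]

Isolating W: multiply by A⁻¹ from the left and R⁻¹ from the right, so W = A⁻¹DR⁻¹.
det A = -4; the adjugate gives A⁻¹ = [[-5/2, -1, 3/2], [1/2, 1/2, -1/2], [2, 1, -1]].
det R = 8; the adjugate gives R⁻¹ = [[-1/8, -1/2], [3/8, 1/2]].
A⁻¹D = [[5, 7], [-20, -12], [18, 14]].
W = (A⁻¹D)R⁻¹ = [[2, 1], [-2, 4], [3, -2]].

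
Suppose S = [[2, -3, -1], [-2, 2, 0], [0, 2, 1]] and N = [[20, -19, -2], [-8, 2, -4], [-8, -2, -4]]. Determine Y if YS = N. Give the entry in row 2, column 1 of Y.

Since S sits to the right of Y, Y = NS⁻¹.
det S = 2; the adjugate gives S⁻¹ = [[1, 1/2, 1], [1, 1, 1], [-2, -2, -1]].
Y = NS⁻¹ = [[20, -19, -2], [-8, 2, -4], [-8, -2, -4]] · [[1, 1/2, 1], [1, 1, 1], [-2, -2, -1]] = [[5, -5, 3], [2, 6, -2], [-2, 2, -6]].

2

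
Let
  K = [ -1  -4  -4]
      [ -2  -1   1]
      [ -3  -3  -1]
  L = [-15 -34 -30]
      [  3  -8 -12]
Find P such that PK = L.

Since K sits to the right of P, P = LK⁻¹.
det K = 4; the adjugate gives K⁻¹ = [[1, 2, -2], [-5/4, -11/4, 9/4], [3/4, 9/4, -7/4]].
P = LK⁻¹ = [[-15, -34, -30], [3, -8, -12]] · [[1, 2, -2], [-5/4, -11/4, 9/4], [3/4, 9/4, -7/4]] = [[5, -4, 6], [4, 1, -3]].

P = [[5, -4, 6], [4, 1, -3]]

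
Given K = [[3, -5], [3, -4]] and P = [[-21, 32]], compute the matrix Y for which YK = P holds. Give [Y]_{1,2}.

Right-multiplying both sides by K⁻¹ gives Y = PK⁻¹.
K has determinant 3; K⁻¹ = [[-4/3, 5/3], [-1, 1]].
Y = PK⁻¹ = [[-21, 32]] · [[-4/3, 5/3], [-1, 1]] = [[-4, -3]].

-3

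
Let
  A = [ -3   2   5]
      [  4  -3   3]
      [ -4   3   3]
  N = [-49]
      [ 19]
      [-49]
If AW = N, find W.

W = [[4], [-6], [-5]]

A is on the left of W, so left-multiply by A⁻¹: W = A⁻¹N.
det A = 6; the adjugate gives A⁻¹ = [[-3, 3/2, 7/2], [-4, 11/6, 29/6], [0, 1/6, 1/6]].
W = A⁻¹N = [[-3, 3/2, 7/2], [-4, 11/6, 29/6], [0, 1/6, 1/6]] · [[-49], [19], [-49]] = [[4], [-6], [-5]].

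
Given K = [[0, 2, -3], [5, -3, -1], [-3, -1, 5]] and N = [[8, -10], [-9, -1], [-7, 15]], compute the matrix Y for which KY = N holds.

Since K multiplies Y on the left, Y = K⁻¹N.
K has determinant -2; K⁻¹ = [[8, 7/2, 11/2], [11, 9/2, 15/2], [7, 3, 5]].
Y = K⁻¹N = [[8, 7/2, 11/2], [11, 9/2, 15/2], [7, 3, 5]] · [[8, -10], [-9, -1], [-7, 15]] = [[-6, -1], [-5, -2], [-6, 2]].

Y = [[-6, -1], [-5, -2], [-6, 2]]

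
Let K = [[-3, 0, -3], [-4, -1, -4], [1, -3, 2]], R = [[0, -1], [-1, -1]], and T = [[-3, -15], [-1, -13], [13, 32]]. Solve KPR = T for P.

P = K⁻¹TR⁻¹ (apply K⁻¹ on the left and R⁻¹ on the right).
det K = 3; the adjugate gives K⁻¹ = [[-14/3, 3, -1], [4/3, -1, 0], [13/3, -3, 1]].
R has determinant -1; R⁻¹ = [[1, -1], [-1, 0]].
K⁻¹T = [[-2, -1], [-3, -7], [3, 6]].
P = (K⁻¹T)R⁻¹ = [[-1, 2], [4, 3], [-3, -3]].

P = [[-1, 2], [4, 3], [-3, -3]]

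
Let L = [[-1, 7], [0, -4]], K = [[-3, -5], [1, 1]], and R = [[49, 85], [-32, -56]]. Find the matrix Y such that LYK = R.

Left-multiply by L⁻¹ and right-multiply by K⁻¹: Y = L⁻¹RK⁻¹.
det L = 4; the adjugate gives L⁻¹ = [[-1, -7/4], [0, -1/4]].
det K = 2, so K⁻¹ = [[1/2, 5/2], [-1/2, -3/2]].
L⁻¹R = [[7, 13], [8, 14]].
Y = (L⁻¹R)K⁻¹ = [[-3, -2], [-3, -1]].

Y = [[-3, -2], [-3, -1]]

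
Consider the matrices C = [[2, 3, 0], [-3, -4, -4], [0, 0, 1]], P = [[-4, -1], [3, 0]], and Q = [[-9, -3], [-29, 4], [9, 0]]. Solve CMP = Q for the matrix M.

M = C⁻¹QP⁻¹ (apply C⁻¹ on the left and P⁻¹ on the right).
det C = 1; the adjugate gives C⁻¹ = [[-4, -3, -12], [3, 2, 8], [0, 0, 1]].
P has determinant 3; P⁻¹ = [[0, 1/3], [-1, -4/3]].
C⁻¹Q = [[15, 0], [-13, -1], [9, 0]].
M = (C⁻¹Q)P⁻¹ = [[0, 5], [1, -3], [0, 3]].

M = [[0, 5], [1, -3], [0, 3]]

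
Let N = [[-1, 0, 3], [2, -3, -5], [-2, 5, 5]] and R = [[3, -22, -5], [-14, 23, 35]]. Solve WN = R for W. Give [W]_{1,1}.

Right-multiplying both sides by N⁻¹ gives W = RN⁻¹.
N has determinant 2; N⁻¹ = [[5, 15/2, 9/2], [0, 1/2, 1/2], [2, 5/2, 3/2]].
W = RN⁻¹ = [[3, -22, -5], [-14, 23, 35]] · [[5, 15/2, 9/2], [0, 1/2, 1/2], [2, 5/2, 3/2]] = [[5, -1, -5], [0, -6, 1]].

5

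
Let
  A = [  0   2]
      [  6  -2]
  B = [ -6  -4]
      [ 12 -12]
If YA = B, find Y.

Since A sits to the right of Y, Y = BA⁻¹.
A has determinant -12; A⁻¹ = [[1/6, 1/6], [1/2, 0]].
Y = BA⁻¹ = [[-6, -4], [12, -12]] · [[1/6, 1/6], [1/2, 0]] = [[-3, -1], [-4, 2]].

Y = [[-3, -1], [-4, 2]]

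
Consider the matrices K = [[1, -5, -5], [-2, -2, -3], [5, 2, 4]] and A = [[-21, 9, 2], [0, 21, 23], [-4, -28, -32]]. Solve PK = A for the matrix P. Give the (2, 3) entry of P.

-1

K is on the right of P, so right-multiply by K⁻¹: P = AK⁻¹.
det K = 3; the adjugate gives K⁻¹ = [[-2/3, 10/3, 5/3], [-7/3, 29/3, 13/3], [2, -9, -4]].
P = AK⁻¹ = [[-21, 9, 2], [0, 21, 23], [-4, -28, -32]] · [[-2/3, 10/3, 5/3], [-7/3, 29/3, 13/3], [2, -9, -4]] = [[-3, -1, -4], [-3, -4, -1], [4, 4, 0]].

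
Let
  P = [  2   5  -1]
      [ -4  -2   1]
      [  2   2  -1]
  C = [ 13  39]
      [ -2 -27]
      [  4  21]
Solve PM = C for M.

P is on the left of M, so left-multiply by P⁻¹: M = P⁻¹C.
det P = -6, so P⁻¹ = [[0, -1/2, -1/2], [1/3, 0, -1/3], [2/3, -1, -8/3]].
M = P⁻¹C = [[0, -1/2, -1/2], [1/3, 0, -1/3], [2/3, -1, -8/3]] · [[13, 39], [-2, -27], [4, 21]] = [[-1, 3], [3, 6], [0, -3]].

M = [[-1, 3], [3, 6], [0, -3]]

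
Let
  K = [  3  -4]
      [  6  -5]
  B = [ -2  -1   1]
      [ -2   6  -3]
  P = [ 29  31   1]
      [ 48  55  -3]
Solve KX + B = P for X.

KX = P − B = [[31, 32, 0], [50, 49, 0]].
Left-multiplying both sides by K⁻¹ gives X = K⁻¹(P − B).
det K = 9; the adjugate gives K⁻¹ = [[-5/9, 4/9], [-2/3, 1/3]].
X = K⁻¹(P − B) = [[5, 4, 0], [-4, -5, 0]].

X = [[5, 4, 0], [-4, -5, 0]]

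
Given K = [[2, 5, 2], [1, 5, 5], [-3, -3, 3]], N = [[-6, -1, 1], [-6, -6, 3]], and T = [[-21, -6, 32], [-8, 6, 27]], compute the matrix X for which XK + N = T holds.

X = [[-2, 4, 5], [-2, 5, 1]]

XK = T − N = [[-15, -5, 31], [-2, 12, 24]].
K is on the right of X, so right-multiply by K⁻¹: X = (T − N)K⁻¹.
det K = -6; the adjugate gives K⁻¹ = [[-5, 7/2, -5/2], [3, -2, 4/3], [-2, 3/2, -5/6]].
X = (T − N)K⁻¹ = [[-2, 4, 5], [-2, 5, 1]].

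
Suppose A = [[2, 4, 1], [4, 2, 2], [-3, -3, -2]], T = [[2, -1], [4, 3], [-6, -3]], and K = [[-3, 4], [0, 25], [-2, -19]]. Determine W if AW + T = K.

W = [[-1, 4], [-1, -2], [1, 5]]

AW = K − T = [[-5, 5], [-4, 22], [4, -16]].
Since A multiplies W on the left, W = A⁻¹(K − T).
det A = 6, so A⁻¹ = [[1/3, 5/6, 1], [1/3, -1/6, 0], [-1, -1, -2]].
W = A⁻¹(K − T) = [[-1, 4], [-1, -2], [1, 5]].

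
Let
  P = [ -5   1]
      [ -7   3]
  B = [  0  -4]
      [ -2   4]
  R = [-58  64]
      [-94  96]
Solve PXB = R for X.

X = [[-2, -5], [3, 4]]

Isolating X: multiply by P⁻¹ from the left and B⁻¹ from the right, so X = P⁻¹RB⁻¹.
det P = -8, so P⁻¹ = [[-3/8, 1/8], [-7/8, 5/8]].
det B = -8; the adjugate gives B⁻¹ = [[-1/2, -1/2], [-1/4, 0]].
P⁻¹R = [[10, -12], [-8, 4]].
X = (P⁻¹R)B⁻¹ = [[-2, -5], [3, 4]].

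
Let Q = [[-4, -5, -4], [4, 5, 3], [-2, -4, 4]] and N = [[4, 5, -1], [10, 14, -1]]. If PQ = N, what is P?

P = [[4, 5, 0], [3, 5, -1]]

Right-multiplying both sides by Q⁻¹ gives P = NQ⁻¹.
det Q = 6, so Q⁻¹ = [[16/3, 6, 5/6], [-11/3, -4, -2/3], [-1, -1, 0]].
P = NQ⁻¹ = [[4, 5, -1], [10, 14, -1]] · [[16/3, 6, 5/6], [-11/3, -4, -2/3], [-1, -1, 0]] = [[4, 5, 0], [3, 5, -1]].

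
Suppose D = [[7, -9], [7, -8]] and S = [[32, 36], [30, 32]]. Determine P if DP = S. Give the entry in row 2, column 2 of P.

Since D multiplies P on the left, P = D⁻¹S.
det D = 7, so D⁻¹ = [[-8/7, 9/7], [-1, 1]].
P = D⁻¹S = [[-8/7, 9/7], [-1, 1]] · [[32, 36], [30, 32]] = [[2, 0], [-2, -4]].

-4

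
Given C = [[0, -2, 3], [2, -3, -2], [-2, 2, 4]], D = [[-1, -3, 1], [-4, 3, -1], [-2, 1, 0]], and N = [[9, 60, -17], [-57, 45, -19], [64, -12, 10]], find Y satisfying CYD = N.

Y = C⁻¹ND⁻¹ (apply C⁻¹ on the left and D⁻¹ on the right).
det C = 2; the adjugate gives C⁻¹ = [[-4, 7, 13/2], [-2, 3, 3], [-1, 2, 2]].
det D = -5, so D⁻¹ = [[-1/5, -1/5, 0], [-2/5, -2/5, 1], [-2/5, -7/5, 3]].
C⁻¹N = [[-19, -3, 0], [3, -21, 7], [5, 6, -1]].
Y = (C⁻¹N)D⁻¹ = [[5, 5, -3], [5, -2, 0], [-3, -2, 3]].

Y = [[5, 5, -3], [5, -2, 0], [-3, -2, 3]]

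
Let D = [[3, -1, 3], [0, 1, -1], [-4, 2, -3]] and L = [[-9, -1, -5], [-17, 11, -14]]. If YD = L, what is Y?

D is on the right of Y, so right-multiply by D⁻¹: Y = LD⁻¹.
det D = 5, so D⁻¹ = [[-1/5, 3/5, -2/5], [4/5, 3/5, 3/5], [4/5, -2/5, 3/5]].
Y = LD⁻¹ = [[-9, -1, -5], [-17, 11, -14]] · [[-1/5, 3/5, -2/5], [4/5, 3/5, 3/5], [4/5, -2/5, 3/5]] = [[-3, -4, 0], [1, 2, 5]].

Y = [[-3, -4, 0], [1, 2, 5]]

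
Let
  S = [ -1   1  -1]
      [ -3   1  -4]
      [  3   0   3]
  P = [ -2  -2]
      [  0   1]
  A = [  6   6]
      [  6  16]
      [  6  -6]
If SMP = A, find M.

M = [[-3, -2], [-4, -4], [2, -2]]

Isolating M: multiply by S⁻¹ from the left and P⁻¹ from the right, so M = S⁻¹AP⁻¹.
det S = -3, so S⁻¹ = [[-1, 1, 1], [1, 0, 1/3], [1, -1, -2/3]].
det P = -2; the adjugate gives P⁻¹ = [[-1/2, -1], [0, 1]].
S⁻¹A = [[6, 4], [8, 4], [-4, -6]].
M = (S⁻¹A)P⁻¹ = [[-3, -2], [-4, -4], [2, -2]].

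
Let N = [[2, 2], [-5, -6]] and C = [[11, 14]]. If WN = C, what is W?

W = [[-2, -3]]

Since N sits to the right of W, W = CN⁻¹.
det N = -2, so N⁻¹ = [[3, 1], [-5/2, -1]].
W = CN⁻¹ = [[11, 14]] · [[3, 1], [-5/2, -1]] = [[-2, -3]].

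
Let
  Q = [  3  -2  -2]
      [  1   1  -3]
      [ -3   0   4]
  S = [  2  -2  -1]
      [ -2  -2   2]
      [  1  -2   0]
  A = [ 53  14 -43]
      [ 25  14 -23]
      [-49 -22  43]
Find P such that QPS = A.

P = [[-1, 1, -1], [-3, 5, -2], [-3, 5, 0]]

Left-multiply by Q⁻¹ and right-multiply by S⁻¹: P = Q⁻¹AS⁻¹.
Q has determinant -4; Q⁻¹ = [[-1, -2, -2], [-5/4, -3/2, -7/4], [-3/4, -3/2, -5/4]].
det S = -2; the adjugate gives S⁻¹ = [[-2, -1, 3], [-1, -1/2, 1], [-3, -1, 4]].
Q⁻¹A = [[-5, 2, 3], [-18, 0, 13], [-16, -4, 13]].
P = (Q⁻¹A)S⁻¹ = [[-1, 1, -1], [-3, 5, -2], [-3, 5, 0]].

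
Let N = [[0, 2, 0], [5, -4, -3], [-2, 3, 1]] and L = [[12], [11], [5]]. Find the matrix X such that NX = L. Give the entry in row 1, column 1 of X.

Left-multiplying both sides by N⁻¹ gives X = N⁻¹L.
det N = 2; the adjugate gives N⁻¹ = [[5/2, -1, -3], [1/2, 0, 0], [7/2, -2, -5]].
X = N⁻¹L = [[5/2, -1, -3], [1/2, 0, 0], [7/2, -2, -5]] · [[12], [11], [5]] = [[4], [6], [-5]].

4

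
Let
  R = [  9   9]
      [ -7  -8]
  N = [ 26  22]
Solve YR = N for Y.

Y = [[6, 4]]

R is on the right of Y, so right-multiply by R⁻¹: Y = NR⁻¹.
R has determinant -9; R⁻¹ = [[8/9, 1], [-7/9, -1]].
Y = NR⁻¹ = [[26, 22]] · [[8/9, 1], [-7/9, -1]] = [[6, 4]].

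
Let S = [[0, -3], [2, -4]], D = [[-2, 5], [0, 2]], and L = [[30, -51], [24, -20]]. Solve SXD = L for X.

X = [[4, 2], [5, -4]]

Left-multiply by S⁻¹ and right-multiply by D⁻¹: X = S⁻¹LD⁻¹.
S has determinant 6; S⁻¹ = [[-2/3, 1/2], [-1/3, 0]].
det D = -4; the adjugate gives D⁻¹ = [[-1/2, 5/4], [0, 1/2]].
S⁻¹L = [[-8, 24], [-10, 17]].
X = (S⁻¹L)D⁻¹ = [[4, 2], [5, -4]].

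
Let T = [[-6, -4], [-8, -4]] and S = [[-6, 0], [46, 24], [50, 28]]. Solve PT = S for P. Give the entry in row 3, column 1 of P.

T is on the right of P, so right-multiply by T⁻¹: P = ST⁻¹.
det T = -8, so T⁻¹ = [[1/2, -1/2], [-1, 3/4]].
P = ST⁻¹ = [[-6, 0], [46, 24], [50, 28]] · [[1/2, -1/2], [-1, 3/4]] = [[-3, 3], [-1, -5], [-3, -4]].

-3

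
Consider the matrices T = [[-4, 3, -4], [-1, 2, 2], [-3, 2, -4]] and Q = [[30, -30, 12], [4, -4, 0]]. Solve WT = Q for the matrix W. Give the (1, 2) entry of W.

-6

T is on the right of W, so right-multiply by T⁻¹: W = QT⁻¹.
det T = 2; the adjugate gives T⁻¹ = [[-6, 2, 7], [-5, 2, 6], [2, -1/2, -5/2]].
W = QT⁻¹ = [[30, -30, 12], [4, -4, 0]] · [[-6, 2, 7], [-5, 2, 6], [2, -1/2, -5/2]] = [[-6, -6, 0], [-4, 0, 4]].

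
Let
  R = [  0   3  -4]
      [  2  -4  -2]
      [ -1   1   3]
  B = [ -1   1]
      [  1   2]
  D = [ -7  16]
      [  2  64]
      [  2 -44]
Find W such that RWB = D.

Isolating W: multiply by R⁻¹ from the left and B⁻¹ from the right, so W = R⁻¹DB⁻¹.
R has determinant -4; R⁻¹ = [[5/2, 13/4, 11/2], [1, 1, 2], [1/2, 3/4, 3/2]].
det B = -3; the adjugate gives B⁻¹ = [[-2/3, 1/3], [1/3, 1/3]].
R⁻¹D = [[0, 6], [-1, -8], [1, -10]].
W = (R⁻¹D)B⁻¹ = [[2, 2], [-2, -3], [-4, -3]].

W = [[2, 2], [-2, -3], [-4, -3]]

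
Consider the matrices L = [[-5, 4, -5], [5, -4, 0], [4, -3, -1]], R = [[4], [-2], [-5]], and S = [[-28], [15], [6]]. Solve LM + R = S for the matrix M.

M = [[5], [2], [3]]

LM = S − R = [[-32], [17], [11]].
Left-multiplying both sides by L⁻¹ gives M = L⁻¹(S − R).
det L = -5; the adjugate gives L⁻¹ = [[-4/5, -19/5, 4], [-1, -5, 5], [-1/5, -1/5, 0]].
M = L⁻¹(S − R) = [[5], [2], [3]].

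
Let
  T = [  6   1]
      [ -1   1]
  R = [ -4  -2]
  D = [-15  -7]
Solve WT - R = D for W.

WT = D + R = [[-19, -9]].
Since T sits to the right of W, W = (D + R)T⁻¹.
det T = 7; the adjugate gives T⁻¹ = [[1/7, -1/7], [1/7, 6/7]].
W = (D + R)T⁻¹ = [[-4, -5]].

W = [[-4, -5]]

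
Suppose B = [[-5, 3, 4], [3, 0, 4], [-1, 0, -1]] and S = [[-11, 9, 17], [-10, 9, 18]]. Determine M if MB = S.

M = [[3, 1, -1], [3, 1, -2]]

Right-multiplying both sides by B⁻¹ gives M = SB⁻¹.
det B = -3, so B⁻¹ = [[0, -1, -4], [1/3, -3, -32/3], [0, 1, 3]].
M = SB⁻¹ = [[-11, 9, 17], [-10, 9, 18]] · [[0, -1, -4], [1/3, -3, -32/3], [0, 1, 3]] = [[3, 1, -1], [3, 1, -2]].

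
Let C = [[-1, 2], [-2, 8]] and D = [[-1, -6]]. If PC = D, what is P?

C is on the right of P, so right-multiply by C⁻¹: P = DC⁻¹.
det C = -4, so C⁻¹ = [[-2, 1/2], [-1/2, 1/4]].
P = DC⁻¹ = [[-1, -6]] · [[-2, 1/2], [-1/2, 1/4]] = [[5, -2]].

P = [[5, -2]]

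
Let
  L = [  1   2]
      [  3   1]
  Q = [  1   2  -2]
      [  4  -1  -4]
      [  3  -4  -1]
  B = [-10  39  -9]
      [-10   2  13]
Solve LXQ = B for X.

Isolating X: multiply by L⁻¹ from the left and Q⁻¹ from the right, so X = L⁻¹BQ⁻¹.
L has determinant -5; L⁻¹ = [[-1/5, 2/5], [3/5, -1/5]].
Q has determinant -5; Q⁻¹ = [[3, -2, 2], [8/5, -1, 4/5], [13/5, -2, 9/5]].
L⁻¹B = [[-2, -7, 7], [-4, 23, -8]].
X = (L⁻¹B)Q⁻¹ = [[1, -3, 3], [4, 1, -4]].

X = [[1, -3, 3], [4, 1, -4]]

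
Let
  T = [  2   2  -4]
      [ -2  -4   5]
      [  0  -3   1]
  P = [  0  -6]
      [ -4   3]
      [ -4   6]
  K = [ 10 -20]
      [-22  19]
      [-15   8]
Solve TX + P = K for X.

X = [[-2, -3], [3, 0], [-2, 2]]

TX = K − P = [[10, -14], [-18, 16], [-11, 2]].
T is on the left of X, so left-multiply by T⁻¹: X = T⁻¹(K − P).
det T = 2; the adjugate gives T⁻¹ = [[11/2, 5, -3], [1, 1, -1], [3, 3, -2]].
X = T⁻¹(K − P) = [[-2, -3], [3, 0], [-2, 2]].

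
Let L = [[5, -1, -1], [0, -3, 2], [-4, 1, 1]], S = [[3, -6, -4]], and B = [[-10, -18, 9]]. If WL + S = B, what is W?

WL = B − S = [[-13, -12, 13]].
L is on the right of W, so right-multiply by L⁻¹: W = (B − S)L⁻¹.
det L = -5; the adjugate gives L⁻¹ = [[1, 0, 1], [8/5, -1/5, 2], [12/5, 1/5, 3]].
W = (B − S)L⁻¹ = [[-1, 5, 2]].

W = [[-1, 5, 2]]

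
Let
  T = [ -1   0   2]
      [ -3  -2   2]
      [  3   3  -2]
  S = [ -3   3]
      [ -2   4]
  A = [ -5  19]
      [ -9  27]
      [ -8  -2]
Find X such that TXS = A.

Isolating X: multiply by T⁻¹ from the left and S⁻¹ from the right, so X = T⁻¹AS⁻¹.
det T = -4; the adjugate gives T⁻¹ = [[1/2, -3/2, -1], [0, 1, 1], [3/4, -3/4, -1/2]].
S has determinant -6; S⁻¹ = [[-2/3, 1/2], [-1/3, 1/2]].
T⁻¹A = [[19, -29], [-17, 25], [7, -5]].
X = (T⁻¹A)S⁻¹ = [[-3, -5], [3, 4], [-3, 1]].

X = [[-3, -5], [3, 4], [-3, 1]]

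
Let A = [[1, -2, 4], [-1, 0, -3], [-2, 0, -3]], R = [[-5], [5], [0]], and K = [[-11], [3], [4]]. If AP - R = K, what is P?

AP = K + R = [[-16], [8], [4]].
A is on the left of P, so left-multiply by A⁻¹: P = A⁻¹(K + R).
A has determinant -6; A⁻¹ = [[0, 1, -1], [-1/2, -5/6, 1/6], [0, -2/3, 1/3]].
P = A⁻¹(K + R) = [[4], [2], [-4]].

P = [[4], [2], [-4]]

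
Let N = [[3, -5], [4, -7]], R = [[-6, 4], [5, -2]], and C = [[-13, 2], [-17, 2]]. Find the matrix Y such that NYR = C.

Y = [[1, 0], [1, 1]]

Left-multiply by N⁻¹ and right-multiply by R⁻¹: Y = N⁻¹CR⁻¹.
det N = -1; the adjugate gives N⁻¹ = [[7, -5], [4, -3]].
R has determinant -8; R⁻¹ = [[1/4, 1/2], [5/8, 3/4]].
N⁻¹C = [[-6, 4], [-1, 2]].
Y = (N⁻¹C)R⁻¹ = [[1, 0], [1, 1]].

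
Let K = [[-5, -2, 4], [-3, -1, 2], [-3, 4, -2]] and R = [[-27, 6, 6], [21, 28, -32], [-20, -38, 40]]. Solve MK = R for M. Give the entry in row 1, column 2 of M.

6

K is on the right of M, so right-multiply by K⁻¹: M = RK⁻¹.
det K = -6; the adjugate gives K⁻¹ = [[1, -2, 0], [2, -11/3, 1/3], [5/2, -13/3, 1/6]].
M = RK⁻¹ = [[-27, 6, 6], [21, 28, -32], [-20, -38, 40]] · [[1, -2, 0], [2, -11/3, 1/3], [5/2, -13/3, 1/6]] = [[0, 6, 3], [-3, -6, 4], [4, 6, -6]].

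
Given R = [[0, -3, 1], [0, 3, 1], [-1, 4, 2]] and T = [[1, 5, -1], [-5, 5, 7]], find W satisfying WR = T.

R is on the right of W, so right-multiply by R⁻¹: W = TR⁻¹.
det R = 6; the adjugate gives R⁻¹ = [[1/3, 5/3, -1], [-1/6, 1/6, 0], [1/2, 1/2, 0]].
W = TR⁻¹ = [[1, 5, -1], [-5, 5, 7]] · [[1/3, 5/3, -1], [-1/6, 1/6, 0], [1/2, 1/2, 0]] = [[-1, 2, -1], [1, -4, 5]].

W = [[-1, 2, -1], [1, -4, 5]]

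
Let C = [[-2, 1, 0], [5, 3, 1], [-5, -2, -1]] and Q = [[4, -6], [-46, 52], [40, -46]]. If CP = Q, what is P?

P = [[-5, 6], [-6, 6], [-3, 4]]

Left-multiplying both sides by C⁻¹ gives P = C⁻¹Q.
det C = 2; the adjugate gives C⁻¹ = [[-1/2, 1/2, 1/2], [0, 1, 1], [5/2, -9/2, -11/2]].
P = C⁻¹Q = [[-1/2, 1/2, 1/2], [0, 1, 1], [5/2, -9/2, -11/2]] · [[4, -6], [-46, 52], [40, -46]] = [[-5, 6], [-6, 6], [-3, 4]].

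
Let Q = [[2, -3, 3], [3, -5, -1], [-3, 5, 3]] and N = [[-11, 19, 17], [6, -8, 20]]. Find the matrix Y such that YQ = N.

Q is on the right of Y, so right-multiply by Q⁻¹: Y = NQ⁻¹.
det Q = -2, so Q⁻¹ = [[5, -12, -9], [3, -15/2, -11/2], [0, 1/2, 1/2]].
Y = NQ⁻¹ = [[-11, 19, 17], [6, -8, 20]] · [[5, -12, -9], [3, -15/2, -11/2], [0, 1/2, 1/2]] = [[2, -2, 3], [6, -2, 0]].

Y = [[2, -2, 3], [6, -2, 0]]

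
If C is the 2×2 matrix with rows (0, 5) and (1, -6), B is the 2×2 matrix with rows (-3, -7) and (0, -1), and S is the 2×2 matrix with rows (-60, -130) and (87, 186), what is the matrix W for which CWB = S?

Isolating W: multiply by C⁻¹ from the left and B⁻¹ from the right, so W = C⁻¹SB⁻¹.
det C = -5, so C⁻¹ = [[6/5, 1], [1/5, 0]].
det B = 3, so B⁻¹ = [[-1/3, 7/3], [0, -1]].
C⁻¹S = [[15, 30], [-12, -26]].
W = (C⁻¹S)B⁻¹ = [[-5, 5], [4, -2]].

W = [[-5, 5], [4, -2]]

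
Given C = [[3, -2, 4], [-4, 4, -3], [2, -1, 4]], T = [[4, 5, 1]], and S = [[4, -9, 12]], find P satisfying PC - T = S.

PC = S + T = [[8, -4, 13]].
Right-multiplying both sides by C⁻¹ gives P = (S + T)C⁻¹.
det C = 3, so C⁻¹ = [[13/3, 4/3, -10/3], [10/3, 4/3, -7/3], [-4/3, -1/3, 4/3]].
P = (S + T)C⁻¹ = [[4, 1, 0]].

P = [[4, 1, 0]]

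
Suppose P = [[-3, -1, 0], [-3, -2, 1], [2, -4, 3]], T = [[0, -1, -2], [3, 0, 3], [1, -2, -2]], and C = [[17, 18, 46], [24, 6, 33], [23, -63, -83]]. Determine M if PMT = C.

M = P⁻¹CT⁻¹ (apply P⁻¹ on the left and T⁻¹ on the right).
det P = -5, so P⁻¹ = [[2/5, -3/5, 1/5], [-11/5, 9/5, -3/5], [-16/5, 14/5, -3/5]].
T has determinant 3; T⁻¹ = [[2, 2/3, -1], [3, 2/3, -2], [-2, -1/3, 1]].
P⁻¹C = [[-3, -9, -18], [-8, 9, 8], [-1, -3, -5]].
M = (P⁻¹C)T⁻¹ = [[3, -2, 3], [-5, -2, -2], [-1, -1, 2]].

M = [[3, -2, 3], [-5, -2, -2], [-1, -1, 2]]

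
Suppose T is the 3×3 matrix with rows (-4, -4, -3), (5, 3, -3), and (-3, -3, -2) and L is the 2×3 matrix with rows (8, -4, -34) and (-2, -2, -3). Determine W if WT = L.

W = [[4, 6, 2], [5, 0, -6]]

T is on the right of W, so right-multiply by T⁻¹: W = LT⁻¹.
T has determinant 2; T⁻¹ = [[-15/2, 1/2, 21/2], [19/2, -1/2, -27/2], [-3, 0, 4]].
W = LT⁻¹ = [[8, -4, -34], [-2, -2, -3]] · [[-15/2, 1/2, 21/2], [19/2, -1/2, -27/2], [-3, 0, 4]] = [[4, 6, 2], [5, 0, -6]].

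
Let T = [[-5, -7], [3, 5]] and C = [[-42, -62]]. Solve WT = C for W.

W = [[6, -4]]

T is on the right of W, so right-multiply by T⁻¹: W = CT⁻¹.
T has determinant -4; T⁻¹ = [[-5/4, -7/4], [3/4, 5/4]].
W = CT⁻¹ = [[-42, -62]] · [[-5/4, -7/4], [3/4, 5/4]] = [[6, -4]].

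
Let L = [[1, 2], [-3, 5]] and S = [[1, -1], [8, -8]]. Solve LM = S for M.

L is on the left of M, so left-multiply by L⁻¹: M = L⁻¹S.
L has determinant 11; L⁻¹ = [[5/11, -2/11], [3/11, 1/11]].
M = L⁻¹S = [[5/11, -2/11], [3/11, 1/11]] · [[1, -1], [8, -8]] = [[-1, 1], [1, -1]].

M = [[-1, 1], [1, -1]]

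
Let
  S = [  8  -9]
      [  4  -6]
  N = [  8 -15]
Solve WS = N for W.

S is on the right of W, so right-multiply by S⁻¹: W = NS⁻¹.
det S = -12; the adjugate gives S⁻¹ = [[1/2, -3/4], [1/3, -2/3]].
W = NS⁻¹ = [[8, -15]] · [[1/2, -3/4], [1/3, -2/3]] = [[-1, 4]].

W = [[-1, 4]]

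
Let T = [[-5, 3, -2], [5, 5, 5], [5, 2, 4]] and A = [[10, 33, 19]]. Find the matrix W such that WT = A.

W = [[4, 3, 3]]

T is on the right of W, so right-multiply by T⁻¹: W = AT⁻¹.
det T = -5, so T⁻¹ = [[-2, 16/5, -5], [-1, 2, -3], [3, -5, 8]].
W = AT⁻¹ = [[10, 33, 19]] · [[-2, 16/5, -5], [-1, 2, -3], [3, -5, 8]] = [[4, 3, 3]].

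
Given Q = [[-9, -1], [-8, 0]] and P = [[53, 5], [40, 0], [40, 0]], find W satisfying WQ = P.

W = [[-5, -1], [0, -5], [0, -5]]

Right-multiplying both sides by Q⁻¹ gives W = PQ⁻¹.
det Q = -8; the adjugate gives Q⁻¹ = [[0, -1/8], [-1, 9/8]].
W = PQ⁻¹ = [[53, 5], [40, 0], [40, 0]] · [[0, -1/8], [-1, 9/8]] = [[-5, -1], [0, -5], [0, -5]].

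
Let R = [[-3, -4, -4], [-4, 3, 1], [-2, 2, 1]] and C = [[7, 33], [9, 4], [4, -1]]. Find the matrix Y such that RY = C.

Y = [[-1, -3], [3, -1], [-4, -5]]

Since R multiplies Y on the left, Y = R⁻¹C.
R has determinant -3; R⁻¹ = [[-1/3, 4/3, -8/3], [-2/3, 11/3, -19/3], [2/3, -14/3, 25/3]].
Y = R⁻¹C = [[-1/3, 4/3, -8/3], [-2/3, 11/3, -19/3], [2/3, -14/3, 25/3]] · [[7, 33], [9, 4], [4, -1]] = [[-1, -3], [3, -1], [-4, -5]].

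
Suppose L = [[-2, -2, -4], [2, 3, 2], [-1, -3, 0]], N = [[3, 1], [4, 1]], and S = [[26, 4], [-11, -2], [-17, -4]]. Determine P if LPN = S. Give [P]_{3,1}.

Isolating P: multiply by L⁻¹ from the left and N⁻¹ from the right, so P = L⁻¹SN⁻¹.
det L = 4; the adjugate gives L⁻¹ = [[3/2, 3, 2], [-1/2, -1, -1], [-3/4, -1, -1/2]].
det N = -1, so N⁻¹ = [[-1, 1], [4, -3]].
L⁻¹S = [[-28, -8], [15, 4], [0, 1]].
P = (L⁻¹S)N⁻¹ = [[-4, -4], [1, 3], [4, -3]].

4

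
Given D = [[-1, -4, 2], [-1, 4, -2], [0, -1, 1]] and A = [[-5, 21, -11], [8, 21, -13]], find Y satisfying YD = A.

Y = [[0, 5, -1], [-6, -2, -5]]

D is on the right of Y, so right-multiply by D⁻¹: Y = AD⁻¹.
D has determinant -4; D⁻¹ = [[-1/2, -1/2, 0], [-1/4, 1/4, 1], [-1/4, 1/4, 2]].
Y = AD⁻¹ = [[-5, 21, -11], [8, 21, -13]] · [[-1/2, -1/2, 0], [-1/4, 1/4, 1], [-1/4, 1/4, 2]] = [[0, 5, -1], [-6, -2, -5]].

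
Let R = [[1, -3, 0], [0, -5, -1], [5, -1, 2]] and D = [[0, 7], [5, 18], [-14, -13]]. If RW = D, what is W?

W = [[-3, -2], [-1, -3], [0, -3]]

Left-multiplying both sides by R⁻¹ gives W = R⁻¹D.
det R = 4, so R⁻¹ = [[-11/4, 3/2, 3/4], [-5/4, 1/2, 1/4], [25/4, -7/2, -5/4]].
W = R⁻¹D = [[-11/4, 3/2, 3/4], [-5/4, 1/2, 1/4], [25/4, -7/2, -5/4]] · [[0, 7], [5, 18], [-14, -13]] = [[-3, -2], [-1, -3], [0, -3]].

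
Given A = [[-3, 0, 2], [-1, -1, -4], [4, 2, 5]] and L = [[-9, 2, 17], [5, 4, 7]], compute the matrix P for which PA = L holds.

Since A sits to the right of P, P = LA⁻¹.
A has determinant -5; A⁻¹ = [[-3/5, -4/5, -2/5], [11/5, 23/5, 14/5], [-2/5, -6/5, -3/5]].
P = LA⁻¹ = [[-9, 2, 17], [5, 4, 7]] · [[-3/5, -4/5, -2/5], [11/5, 23/5, 14/5], [-2/5, -6/5, -3/5]] = [[3, -4, -1], [3, 6, 5]].

P = [[3, -4, -1], [3, 6, 5]]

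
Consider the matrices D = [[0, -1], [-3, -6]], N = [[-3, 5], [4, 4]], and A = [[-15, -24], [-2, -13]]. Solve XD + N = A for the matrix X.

XD = A − N = [[-12, -29], [-6, -17]].
D is on the right of X, so right-multiply by D⁻¹: X = (A − N)D⁻¹.
det D = -3, so D⁻¹ = [[2, -1/3], [-1, 0]].
X = (A − N)D⁻¹ = [[5, 4], [5, 2]].

X = [[5, 4], [5, 2]]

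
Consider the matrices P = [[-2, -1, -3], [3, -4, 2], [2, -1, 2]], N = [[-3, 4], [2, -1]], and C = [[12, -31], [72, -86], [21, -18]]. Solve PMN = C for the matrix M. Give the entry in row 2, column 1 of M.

M = P⁻¹CN⁻¹ (apply P⁻¹ on the left and N⁻¹ on the right).
det P = -1, so P⁻¹ = [[6, -5, 14], [2, -2, 5], [-5, 4, -11]].
det N = -5, so N⁻¹ = [[1/5, 4/5], [2/5, 3/5]].
P⁻¹C = [[6, -8], [-15, 20], [-3, 9]].
M = (P⁻¹C)N⁻¹ = [[-2, 0], [5, 0], [3, 3]].

5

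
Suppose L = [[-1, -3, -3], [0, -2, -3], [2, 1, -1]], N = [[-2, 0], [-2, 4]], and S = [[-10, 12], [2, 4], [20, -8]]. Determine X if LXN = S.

X = L⁻¹SN⁻¹ (apply L⁻¹ on the left and N⁻¹ on the right).
det L = 1, so L⁻¹ = [[5, -6, 3], [-6, 7, -3], [4, -5, 2]].
det N = -8, so N⁻¹ = [[-1/2, 0], [-1/4, 1/4]].
L⁻¹S = [[-2, 12], [14, -20], [-10, 12]].
X = (L⁻¹S)N⁻¹ = [[-2, 3], [-2, -5], [2, 3]].

X = [[-2, 3], [-2, -5], [2, 3]]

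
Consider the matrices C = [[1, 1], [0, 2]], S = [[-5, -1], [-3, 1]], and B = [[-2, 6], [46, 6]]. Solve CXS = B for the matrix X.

X = [[2, 5], [-4, -1]]

Left-multiply by C⁻¹ and right-multiply by S⁻¹: X = C⁻¹BS⁻¹.
det C = 2, so C⁻¹ = [[1, -1/2], [0, 1/2]].
det S = -8, so S⁻¹ = [[-1/8, -1/8], [-3/8, 5/8]].
C⁻¹B = [[-25, 3], [23, 3]].
X = (C⁻¹B)S⁻¹ = [[2, 5], [-4, -1]].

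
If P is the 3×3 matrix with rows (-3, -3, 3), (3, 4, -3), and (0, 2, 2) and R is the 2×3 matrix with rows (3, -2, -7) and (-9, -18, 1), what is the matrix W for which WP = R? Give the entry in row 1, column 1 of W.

P is on the right of W, so right-multiply by P⁻¹: W = RP⁻¹.
det P = -6; the adjugate gives P⁻¹ = [[-7/3, -2, 1/2], [1, 1, 0], [-1, -1, 1/2]].
W = RP⁻¹ = [[3, -2, -7], [-9, -18, 1]] · [[-7/3, -2, 1/2], [1, 1, 0], [-1, -1, 1/2]] = [[-2, -1, -2], [2, -1, -4]].

-2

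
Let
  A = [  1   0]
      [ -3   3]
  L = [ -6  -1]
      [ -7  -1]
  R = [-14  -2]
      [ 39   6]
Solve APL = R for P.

P = [[0, 2], [-1, 1]]

Left-multiply by A⁻¹ and right-multiply by L⁻¹: P = A⁻¹RL⁻¹.
det A = 3; the adjugate gives A⁻¹ = [[1, 0], [1, 1/3]].
L has determinant -1; L⁻¹ = [[1, -1], [-7, 6]].
A⁻¹R = [[-14, -2], [-1, 0]].
P = (A⁻¹R)L⁻¹ = [[0, 2], [-1, 1]].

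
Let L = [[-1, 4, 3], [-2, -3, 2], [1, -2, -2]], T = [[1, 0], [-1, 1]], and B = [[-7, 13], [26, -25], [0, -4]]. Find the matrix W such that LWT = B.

Isolating W: multiply by L⁻¹ from the left and T⁻¹ from the right, so W = L⁻¹BT⁻¹.
L has determinant 3; L⁻¹ = [[10/3, 2/3, 17/3], [-2/3, -1/3, -4/3], [7/3, 2/3, 11/3]].
det T = 1, so T⁻¹ = [[1, 0], [1, 1]].
L⁻¹B = [[-6, 4], [-4, 5], [1, -1]].
W = (L⁻¹B)T⁻¹ = [[-2, 4], [1, 5], [0, -1]].

W = [[-2, 4], [1, 5], [0, -1]]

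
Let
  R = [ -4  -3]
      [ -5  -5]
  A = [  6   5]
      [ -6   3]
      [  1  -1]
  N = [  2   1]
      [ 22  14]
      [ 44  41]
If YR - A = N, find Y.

Y = [[-2, 0], [1, -4], [-5, -5]]

YR = N + A = [[8, 6], [16, 17], [45, 40]].
Right-multiplying both sides by R⁻¹ gives Y = (N + A)R⁻¹.
det R = 5; the adjugate gives R⁻¹ = [[-1, 3/5], [1, -4/5]].
Y = (N + A)R⁻¹ = [[-2, 0], [1, -4], [-5, -5]].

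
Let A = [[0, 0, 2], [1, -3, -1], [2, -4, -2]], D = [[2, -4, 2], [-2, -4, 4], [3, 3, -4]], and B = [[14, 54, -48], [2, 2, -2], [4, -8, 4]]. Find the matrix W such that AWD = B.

W = [[-1, 2, 5], [0, 3, 2], [-2, -4, 1]]

Isolating W: multiply by A⁻¹ from the left and D⁻¹ from the right, so W = A⁻¹BD⁻¹.
det A = 4; the adjugate gives A⁻¹ = [[1/2, -2, 3/2], [0, -1, 1/2], [1/2, 0, 0]].
det D = 4; the adjugate gives D⁻¹ = [[1, -5/2, -2], [1, -7/2, -3], [3/2, -9/2, -4]].
A⁻¹B = [[9, 11, -14], [0, -6, 4], [7, 27, -24]].
W = (A⁻¹B)D⁻¹ = [[-1, 2, 5], [0, 3, 2], [-2, -4, 1]].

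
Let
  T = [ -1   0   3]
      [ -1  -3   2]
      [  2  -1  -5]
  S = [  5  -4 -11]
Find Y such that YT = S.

T is on the right of Y, so right-multiply by T⁻¹: Y = ST⁻¹.
det T = 4; the adjugate gives T⁻¹ = [[17/4, -3/4, 9/4], [-1/4, -1/4, -1/4], [7/4, -1/4, 3/4]].
Y = ST⁻¹ = [[5, -4, -11]] · [[17/4, -3/4, 9/4], [-1/4, -1/4, -1/4], [7/4, -1/4, 3/4]] = [[3, 0, 4]].

Y = [[3, 0, 4]]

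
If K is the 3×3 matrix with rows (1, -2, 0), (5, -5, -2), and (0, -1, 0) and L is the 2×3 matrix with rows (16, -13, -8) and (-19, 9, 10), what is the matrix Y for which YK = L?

Y = [[-4, 4, 1], [6, -5, 4]]

Since K sits to the right of Y, Y = LK⁻¹.
det K = -2; the adjugate gives K⁻¹ = [[1, 0, -2], [0, 0, -1], [5/2, -1/2, -5/2]].
Y = LK⁻¹ = [[16, -13, -8], [-19, 9, 10]] · [[1, 0, -2], [0, 0, -1], [5/2, -1/2, -5/2]] = [[-4, 4, 1], [6, -5, 4]].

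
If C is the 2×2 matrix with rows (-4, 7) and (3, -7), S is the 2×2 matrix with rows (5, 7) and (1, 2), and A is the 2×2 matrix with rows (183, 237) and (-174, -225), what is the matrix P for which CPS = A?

P = C⁻¹AS⁻¹ (apply C⁻¹ on the left and S⁻¹ on the right).
det C = 7; the adjugate gives C⁻¹ = [[-1, -1], [-3/7, -4/7]].
det S = 3, so S⁻¹ = [[2/3, -7/3], [-1/3, 5/3]].
C⁻¹A = [[-9, -12], [21, 27]].
P = (C⁻¹A)S⁻¹ = [[-2, 1], [5, -4]].

P = [[-2, 1], [5, -4]]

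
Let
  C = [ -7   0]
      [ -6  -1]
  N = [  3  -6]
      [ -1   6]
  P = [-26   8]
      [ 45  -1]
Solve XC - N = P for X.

XC = P + N = [[-23, 2], [44, 5]].
Since C sits to the right of X, X = (P + N)C⁻¹.
C has determinant 7; C⁻¹ = [[-1/7, 0], [6/7, -1]].
X = (P + N)C⁻¹ = [[5, -2], [-2, -5]].

X = [[5, -2], [-2, -5]]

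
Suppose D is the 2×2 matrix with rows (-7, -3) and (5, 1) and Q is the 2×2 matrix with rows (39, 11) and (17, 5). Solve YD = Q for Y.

Right-multiplying both sides by D⁻¹ gives Y = QD⁻¹.
det D = 8, so D⁻¹ = [[1/8, 3/8], [-5/8, -7/8]].
Y = QD⁻¹ = [[39, 11], [17, 5]] · [[1/8, 3/8], [-5/8, -7/8]] = [[-2, 5], [-1, 2]].

Y = [[-2, 5], [-1, 2]]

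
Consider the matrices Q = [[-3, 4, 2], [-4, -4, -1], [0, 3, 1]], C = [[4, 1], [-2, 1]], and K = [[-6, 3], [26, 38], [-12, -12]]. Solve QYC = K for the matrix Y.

Y = [[-2, -3], [-3, -3], [3, 3]]

Y = Q⁻¹KC⁻¹ (apply Q⁻¹ on the left and C⁻¹ on the right).
Q has determinant -5; Q⁻¹ = [[1/5, -2/5, -4/5], [-4/5, 3/5, 11/5], [12/5, -9/5, -28/5]].
det C = 6, so C⁻¹ = [[1/6, -1/6], [1/3, 2/3]].
Q⁻¹K = [[-2, -5], [-6, -6], [6, 6]].
Y = (Q⁻¹K)C⁻¹ = [[-2, -3], [-3, -3], [3, 3]].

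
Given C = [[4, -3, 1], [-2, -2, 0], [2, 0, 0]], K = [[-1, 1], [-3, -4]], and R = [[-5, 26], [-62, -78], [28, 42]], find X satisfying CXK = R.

X = [[1, -5], [-2, -5], [4, 2]]

Isolating X: multiply by C⁻¹ from the left and K⁻¹ from the right, so X = C⁻¹RK⁻¹.
det C = 4; the adjugate gives C⁻¹ = [[0, 0, 1/2], [0, -1/2, -1/2], [1, -3/2, -7/2]].
det K = 7; the adjugate gives K⁻¹ = [[-4/7, -1/7], [3/7, -1/7]].
C⁻¹R = [[14, 21], [17, 18], [-10, -4]].
X = (C⁻¹R)K⁻¹ = [[1, -5], [-2, -5], [4, 2]].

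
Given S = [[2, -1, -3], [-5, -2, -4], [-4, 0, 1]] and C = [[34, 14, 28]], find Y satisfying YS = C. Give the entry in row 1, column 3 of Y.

-2

S is on the right of Y, so right-multiply by S⁻¹: Y = CS⁻¹.
det S = -1; the adjugate gives S⁻¹ = [[2, -1, 2], [-21, 10, -23], [8, -4, 9]].
Y = CS⁻¹ = [[34, 14, 28]] · [[2, -1, 2], [-21, 10, -23], [8, -4, 9]] = [[-2, -6, -2]].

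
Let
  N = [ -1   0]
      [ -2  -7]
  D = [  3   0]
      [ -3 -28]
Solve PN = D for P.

N is on the right of P, so right-multiply by N⁻¹: P = DN⁻¹.
N has determinant 7; N⁻¹ = [[-1, 0], [2/7, -1/7]].
P = DN⁻¹ = [[3, 0], [-3, -28]] · [[-1, 0], [2/7, -1/7]] = [[-3, 0], [-5, 4]].

P = [[-3, 0], [-5, 4]]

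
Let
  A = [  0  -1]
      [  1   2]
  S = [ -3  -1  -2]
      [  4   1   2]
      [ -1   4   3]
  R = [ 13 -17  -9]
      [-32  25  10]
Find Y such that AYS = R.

Y = A⁻¹RS⁻¹ (apply A⁻¹ on the left and S⁻¹ on the right).
A has determinant 1; A⁻¹ = [[2, 1], [-1, 0]].
det S = -5; the adjugate gives S⁻¹ = [[1, 1, 0], [14/5, 11/5, 2/5], [-17/5, -13/5, -1/5]].
A⁻¹R = [[-6, -9, -8], [-13, 17, 9]].
Y = (A⁻¹R)S⁻¹ = [[-4, -5, -2], [4, 1, 5]].

Y = [[-4, -5, -2], [4, 1, 5]]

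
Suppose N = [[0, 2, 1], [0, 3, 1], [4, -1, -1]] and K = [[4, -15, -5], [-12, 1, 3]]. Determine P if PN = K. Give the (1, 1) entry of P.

Since N sits to the right of P, P = KN⁻¹.
N has determinant -4; N⁻¹ = [[1/2, -1/4, 1/4], [-1, 1, 0], [3, -2, 0]].
P = KN⁻¹ = [[4, -15, -5], [-12, 1, 3]] · [[1/2, -1/4, 1/4], [-1, 1, 0], [3, -2, 0]] = [[2, -6, 1], [2, -2, -3]].

2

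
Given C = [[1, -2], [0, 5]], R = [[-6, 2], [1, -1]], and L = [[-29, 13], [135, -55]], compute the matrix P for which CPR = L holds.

Left-multiply by C⁻¹ and right-multiply by R⁻¹: P = C⁻¹LR⁻¹.
det C = 5; the adjugate gives C⁻¹ = [[1, 2/5], [0, 1/5]].
det R = 4; the adjugate gives R⁻¹ = [[-1/4, -1/2], [-1/4, -3/2]].
C⁻¹L = [[25, -9], [27, -11]].
P = (C⁻¹L)R⁻¹ = [[-4, 1], [-4, 3]].

P = [[-4, 1], [-4, 3]]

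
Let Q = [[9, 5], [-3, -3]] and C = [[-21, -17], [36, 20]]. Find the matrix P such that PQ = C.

P = [[-1, 4], [4, 0]]

Q is on the right of P, so right-multiply by Q⁻¹: P = CQ⁻¹.
Q has determinant -12; Q⁻¹ = [[1/4, 5/12], [-1/4, -3/4]].
P = CQ⁻¹ = [[-21, -17], [36, 20]] · [[1/4, 5/12], [-1/4, -3/4]] = [[-1, 4], [4, 0]].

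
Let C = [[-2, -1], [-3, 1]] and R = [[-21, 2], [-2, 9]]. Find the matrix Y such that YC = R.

C is on the right of Y, so right-multiply by C⁻¹: Y = RC⁻¹.
det C = -5; the adjugate gives C⁻¹ = [[-1/5, -1/5], [-3/5, 2/5]].
Y = RC⁻¹ = [[-21, 2], [-2, 9]] · [[-1/5, -1/5], [-3/5, 2/5]] = [[3, 5], [-5, 4]].

Y = [[3, 5], [-5, 4]]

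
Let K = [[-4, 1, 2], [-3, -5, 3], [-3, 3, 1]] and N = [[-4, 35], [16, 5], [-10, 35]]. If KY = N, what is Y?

Y = [[3, -5], [-2, 5], [5, 5]]

K is on the left of Y, so left-multiply by K⁻¹: Y = K⁻¹N.
det K = 2; the adjugate gives K⁻¹ = [[-7, 5/2, 13/2], [-3, 1, 3], [-12, 9/2, 23/2]].
Y = K⁻¹N = [[-7, 5/2, 13/2], [-3, 1, 3], [-12, 9/2, 23/2]] · [[-4, 35], [16, 5], [-10, 35]] = [[3, -5], [-2, 5], [5, 5]].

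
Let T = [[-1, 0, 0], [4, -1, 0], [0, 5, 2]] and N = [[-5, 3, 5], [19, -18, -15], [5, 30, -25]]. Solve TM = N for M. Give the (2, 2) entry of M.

6

T is on the left of M, so left-multiply by T⁻¹: M = T⁻¹N.
det T = 2, so T⁻¹ = [[-1, 0, 0], [-4, -1, 0], [10, 5/2, 1/2]].
M = T⁻¹N = [[-1, 0, 0], [-4, -1, 0], [10, 5/2, 1/2]] · [[-5, 3, 5], [19, -18, -15], [5, 30, -25]] = [[5, -3, -5], [1, 6, -5], [0, 0, 0]].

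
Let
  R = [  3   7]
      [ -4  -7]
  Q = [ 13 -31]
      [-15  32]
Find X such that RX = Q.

Left-multiplying both sides by R⁻¹ gives X = R⁻¹Q.
det R = 7, so R⁻¹ = [[-1, -1], [4/7, 3/7]].
X = R⁻¹Q = [[-1, -1], [4/7, 3/7]] · [[13, -31], [-15, 32]] = [[2, -1], [1, -4]].

X = [[2, -1], [1, -4]]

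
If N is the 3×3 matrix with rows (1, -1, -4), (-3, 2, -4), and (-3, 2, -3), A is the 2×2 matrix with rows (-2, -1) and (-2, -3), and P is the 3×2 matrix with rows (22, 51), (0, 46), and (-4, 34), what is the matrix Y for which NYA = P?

Left-multiply by N⁻¹ and right-multiply by A⁻¹: Y = N⁻¹PA⁻¹.
det N = -1, so N⁻¹ = [[-2, 11, -12], [-3, 15, -16], [0, -1, 1]].
det A = 4, so A⁻¹ = [[-3/4, 1/4], [1/2, -1/2]].
N⁻¹P = [[4, -4], [-2, -7], [-4, -12]].
Y = (N⁻¹P)A⁻¹ = [[-5, 3], [-2, 3], [-3, 5]].

Y = [[-5, 3], [-2, 3], [-3, 5]]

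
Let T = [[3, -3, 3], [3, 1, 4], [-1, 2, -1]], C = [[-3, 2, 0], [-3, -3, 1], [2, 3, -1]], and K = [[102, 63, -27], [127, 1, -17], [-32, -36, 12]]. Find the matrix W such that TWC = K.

W = T⁻¹KC⁻¹ (apply T⁻¹ on the left and C⁻¹ on the right).
det T = -3; the adjugate gives T⁻¹ = [[3, -1, 5], [1/3, 0, 1], [-7/3, 1, -4]].
det C = -2; the adjugate gives C⁻¹ = [[0, -1, -1], [1/2, -3/2, -3/2], [3/2, -13/2, -15/2]].
T⁻¹K = [[19, 8, -4], [2, -15, 3], [17, -2, -2]].
W = (T⁻¹K)C⁻¹ = [[-2, -5, -1], [-3, 1, -2], [-4, -1, 1]].

W = [[-2, -5, -1], [-3, 1, -2], [-4, -1, 1]]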